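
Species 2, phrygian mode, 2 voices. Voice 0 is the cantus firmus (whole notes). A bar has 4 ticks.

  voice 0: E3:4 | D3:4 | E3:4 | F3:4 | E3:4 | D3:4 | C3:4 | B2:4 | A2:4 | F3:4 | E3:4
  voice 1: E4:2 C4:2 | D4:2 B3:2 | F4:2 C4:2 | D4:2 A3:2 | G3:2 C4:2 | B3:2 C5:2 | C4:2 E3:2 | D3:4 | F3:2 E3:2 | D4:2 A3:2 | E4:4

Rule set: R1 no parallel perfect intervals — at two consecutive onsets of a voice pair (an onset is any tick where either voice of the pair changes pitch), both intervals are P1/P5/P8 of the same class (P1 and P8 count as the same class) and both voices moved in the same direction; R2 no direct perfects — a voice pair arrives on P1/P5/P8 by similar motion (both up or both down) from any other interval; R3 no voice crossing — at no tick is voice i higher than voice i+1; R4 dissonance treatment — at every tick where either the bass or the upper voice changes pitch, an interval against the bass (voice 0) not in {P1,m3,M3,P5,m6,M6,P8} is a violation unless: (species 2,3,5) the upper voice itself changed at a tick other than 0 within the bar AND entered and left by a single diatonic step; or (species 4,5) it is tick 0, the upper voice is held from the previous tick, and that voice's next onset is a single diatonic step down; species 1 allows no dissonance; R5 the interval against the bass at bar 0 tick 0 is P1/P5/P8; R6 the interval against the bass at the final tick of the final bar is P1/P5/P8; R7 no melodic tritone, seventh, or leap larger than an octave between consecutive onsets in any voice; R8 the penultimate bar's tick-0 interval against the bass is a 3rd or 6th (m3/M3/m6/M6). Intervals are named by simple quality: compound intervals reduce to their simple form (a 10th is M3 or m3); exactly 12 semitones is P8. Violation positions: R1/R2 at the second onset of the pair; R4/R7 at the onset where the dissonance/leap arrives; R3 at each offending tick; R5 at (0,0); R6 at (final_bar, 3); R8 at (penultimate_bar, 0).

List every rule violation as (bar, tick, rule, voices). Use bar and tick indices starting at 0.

(2, 0, R4, (0, 1))
(2, 0, R7, (1,))
(5, 2, R4, (0, 1))
(5, 2, R7, (1,))
(6, 0, R2, (0, 1))
(9, 0, R7, (1,))

bar 0: v0=E3 v1=E4 downbeat P8
bar 1: v0=D3 v1=D4 downbeat P8
bar 2: v0=E3 v1=F4 downbeat m2
bar 3: v0=F3 v1=D4 downbeat M6
bar 4: v0=E3 v1=G3 downbeat m3
bar 5: v0=D3 v1=B3 downbeat M6
bar 6: v0=C3 v1=C4 downbeat P8
bar 7: v0=B2 v1=D3 downbeat m3
bar 8: v0=A2 v1=F3 downbeat m6
bar 9: v0=F3 v1=D4 downbeat M6
bar 10: v0=E3 v1=E4 downbeat P8
  -> R4 @ bar 2 tick 0 v(0, 1): E3/F4 m2 untreated
  -> R7 @ bar 2 tick 0 v(1,): B3->F4 leap 6st
  -> R4 @ bar 5 tick 2 v(0, 1): D3/C5 m7 untreated
  -> R7 @ bar 5 tick 2 v(1,): B3->C5 leap 13st
  -> R2 @ bar 6 tick 0 v(0, 1): D3/C5 m7 -> C3/C4 P8 similar
  -> R7 @ bar 9 tick 0 v(1,): E3->D4 leap 10st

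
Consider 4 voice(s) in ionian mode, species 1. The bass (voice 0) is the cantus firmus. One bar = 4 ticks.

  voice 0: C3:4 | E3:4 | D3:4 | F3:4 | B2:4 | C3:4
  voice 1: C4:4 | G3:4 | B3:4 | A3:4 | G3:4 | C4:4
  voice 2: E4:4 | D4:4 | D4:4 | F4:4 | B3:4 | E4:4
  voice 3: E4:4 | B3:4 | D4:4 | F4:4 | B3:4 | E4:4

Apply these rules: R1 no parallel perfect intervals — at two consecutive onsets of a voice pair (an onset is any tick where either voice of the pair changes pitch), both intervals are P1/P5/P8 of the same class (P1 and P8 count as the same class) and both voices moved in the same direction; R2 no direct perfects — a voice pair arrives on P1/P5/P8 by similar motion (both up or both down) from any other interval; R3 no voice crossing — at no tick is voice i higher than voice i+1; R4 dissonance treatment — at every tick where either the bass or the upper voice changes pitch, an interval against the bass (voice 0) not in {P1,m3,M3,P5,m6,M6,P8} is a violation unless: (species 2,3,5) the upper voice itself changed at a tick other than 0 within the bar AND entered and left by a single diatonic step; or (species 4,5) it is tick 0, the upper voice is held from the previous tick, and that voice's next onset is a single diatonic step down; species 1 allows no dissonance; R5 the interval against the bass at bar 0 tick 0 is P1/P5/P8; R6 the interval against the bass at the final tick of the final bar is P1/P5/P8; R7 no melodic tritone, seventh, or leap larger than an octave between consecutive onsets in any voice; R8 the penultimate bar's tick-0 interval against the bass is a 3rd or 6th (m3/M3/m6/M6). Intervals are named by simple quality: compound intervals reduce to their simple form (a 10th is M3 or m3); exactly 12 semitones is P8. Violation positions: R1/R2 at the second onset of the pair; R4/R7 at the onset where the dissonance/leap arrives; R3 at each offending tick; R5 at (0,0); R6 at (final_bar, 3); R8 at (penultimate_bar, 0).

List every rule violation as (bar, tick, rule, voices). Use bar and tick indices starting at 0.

(0, 0, R5, (0, 2))
(0, 0, R5, (0, 3))
(1, 0, R2, (1, 2))
(1, 0, R3, (2, 3))
(1, 0, R4, (0, 2))
(1, 1, R3, (2, 3))
(1, 2, R3, (2, 3))
(1, 3, R3, (2, 3))
(3, 0, R1, (0, 2))
(3, 0, R1, (0, 3))
(3, 0, R1, (2, 3))
(4, 0, R1, (0, 2))
(4, 0, R1, (0, 3))
(4, 0, R1, (2, 3))
(4, 0, R7, (0,))
(4, 0, R7, (2,))
(4, 0, R7, (3,))
(4, 0, R8, (0, 2))
(4, 0, R8, (0, 3))
(5, 0, R1, (2, 3))
(5, 0, R2, (0, 1))
(5, 3, R6, (0, 2))
(5, 3, R6, (0, 3))

bar 0: v0=C3 v1=C4 v2=E4 v3=E4 downbeat M3
bar 1: v0=E3 v1=G3 v2=D4 v3=B3 downbeat P5
bar 2: v0=D3 v1=B3 v2=D4 v3=D4 downbeat P8
bar 3: v0=F3 v1=A3 v2=F4 v3=F4 downbeat P8
bar 4: v0=B2 v1=G3 v2=B3 v3=B3 downbeat P8
bar 5: v0=C3 v1=C4 v2=E4 v3=E4 downbeat M3
  -> R5 @ bar 0 tick 0 v(0, 2): opens on M3
  -> R5 @ bar 0 tick 0 v(0, 3): opens on M3
  -> R2 @ bar 1 tick 0 v(1, 2): C4/E4 M3 -> G3/D4 P5 similar
  -> R3 @ bar 1 tick 0 v(2, 3): D4 above B3
  -> R4 @ bar 1 tick 0 v(0, 2): E3/D4 m7 untreated
  -> R3 @ bar 1 tick 1 v(2, 3): D4 above B3
  -> R3 @ bar 1 tick 2 v(2, 3): D4 above B3
  -> R3 @ bar 1 tick 3 v(2, 3): D4 above B3
  -> R1 @ bar 3 tick 0 v(0, 2): D3/D4 P8 -> F3/F4 P8 similar
  -> R1 @ bar 3 tick 0 v(0, 3): D3/D4 P8 -> F3/F4 P8 similar
  -> R1 @ bar 3 tick 0 v(2, 3): D4/D4 P1 -> F4/F4 P1 similar
  -> R1 @ bar 4 tick 0 v(0, 2): F3/F4 P8 -> B2/B3 P8 similar
  -> R1 @ bar 4 tick 0 v(0, 3): F3/F4 P8 -> B2/B3 P8 similar
  -> R1 @ bar 4 tick 0 v(2, 3): F4/F4 P1 -> B3/B3 P1 similar
  -> R7 @ bar 4 tick 0 v(0,): F3->B2 leap 6st
  -> R7 @ bar 4 tick 0 v(2,): F4->B3 leap 6st
  -> R7 @ bar 4 tick 0 v(3,): F4->B3 leap 6st
  -> R8 @ bar 4 tick 0 v(0, 2): penult P8 not 3rd/6th
  -> R8 @ bar 4 tick 0 v(0, 3): penult P8 not 3rd/6th
  -> R1 @ bar 5 tick 0 v(2, 3): B3/B3 P1 -> E4/E4 P1 similar
  -> R2 @ bar 5 tick 0 v(0, 1): B2/G3 m6 -> C3/C4 P8 similar
  -> R6 @ bar 5 tick 3 v(0, 2): closes on M3
  -> R6 @ bar 5 tick 3 v(0, 3): closes on M3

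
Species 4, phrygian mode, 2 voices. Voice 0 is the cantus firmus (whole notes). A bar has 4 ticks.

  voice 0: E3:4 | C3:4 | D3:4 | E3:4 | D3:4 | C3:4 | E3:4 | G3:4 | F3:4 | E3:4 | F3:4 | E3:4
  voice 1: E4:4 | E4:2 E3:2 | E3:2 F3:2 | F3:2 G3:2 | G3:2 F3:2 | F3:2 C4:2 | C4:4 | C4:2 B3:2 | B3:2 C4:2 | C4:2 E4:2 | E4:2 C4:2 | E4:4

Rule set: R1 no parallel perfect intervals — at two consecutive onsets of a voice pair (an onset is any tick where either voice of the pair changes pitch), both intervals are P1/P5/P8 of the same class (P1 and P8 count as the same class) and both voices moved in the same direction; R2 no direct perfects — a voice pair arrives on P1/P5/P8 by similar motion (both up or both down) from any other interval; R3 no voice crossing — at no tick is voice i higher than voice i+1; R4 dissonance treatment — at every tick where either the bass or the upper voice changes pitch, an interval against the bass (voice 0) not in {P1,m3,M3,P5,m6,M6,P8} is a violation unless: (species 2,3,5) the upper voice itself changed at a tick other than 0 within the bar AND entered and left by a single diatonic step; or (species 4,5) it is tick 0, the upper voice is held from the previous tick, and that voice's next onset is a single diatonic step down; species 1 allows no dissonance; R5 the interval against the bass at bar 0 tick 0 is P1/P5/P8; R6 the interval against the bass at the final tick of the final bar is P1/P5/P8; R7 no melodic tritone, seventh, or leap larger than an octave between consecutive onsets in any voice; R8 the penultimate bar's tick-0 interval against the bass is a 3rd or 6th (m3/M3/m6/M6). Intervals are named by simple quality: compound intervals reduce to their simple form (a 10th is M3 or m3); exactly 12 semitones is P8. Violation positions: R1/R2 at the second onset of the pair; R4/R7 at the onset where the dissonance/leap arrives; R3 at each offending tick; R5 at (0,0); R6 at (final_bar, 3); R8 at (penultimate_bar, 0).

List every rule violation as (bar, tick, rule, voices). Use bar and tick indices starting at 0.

bar 0: v0=E3 v1=E4 downbeat P8
bar 1: v0=C3 v1=E4 downbeat M3
bar 2: v0=D3 v1=E3 downbeat M2
bar 3: v0=E3 v1=F3 downbeat m2
bar 4: v0=D3 v1=G3 downbeat P4
bar 5: v0=C3 v1=F3 downbeat P4
bar 6: v0=E3 v1=C4 downbeat m6
bar 7: v0=G3 v1=C4 downbeat P4
bar 8: v0=F3 v1=B3 downbeat TT
bar 9: v0=E3 v1=C4 downbeat m6
bar 10: v0=F3 v1=E4 downbeat M7
bar 11: v0=E3 v1=E4 downbeat P8
  -> R4 @ bar 2 tick 0 v(0, 1): D3/E3 M2 untreated
  -> R4 @ bar 3 tick 0 v(0, 1): E3/F3 m2 untreated
  -> R4 @ bar 5 tick 0 v(0, 1): C3/F3 P4 untreated
  -> R4 @ bar 8 tick 0 v(0, 1): F3/B3 TT untreated
  -> R4 @ bar 10 tick 0 v(0, 1): F3/E4 M7 untreated
  -> R8 @ bar 10 tick 0 v(0, 1): penult M7 not 3rd/6th

(2, 0, R4, (0, 1))
(3, 0, R4, (0, 1))
(5, 0, R4, (0, 1))
(8, 0, R4, (0, 1))
(10, 0, R4, (0, 1))
(10, 0, R8, (0, 1))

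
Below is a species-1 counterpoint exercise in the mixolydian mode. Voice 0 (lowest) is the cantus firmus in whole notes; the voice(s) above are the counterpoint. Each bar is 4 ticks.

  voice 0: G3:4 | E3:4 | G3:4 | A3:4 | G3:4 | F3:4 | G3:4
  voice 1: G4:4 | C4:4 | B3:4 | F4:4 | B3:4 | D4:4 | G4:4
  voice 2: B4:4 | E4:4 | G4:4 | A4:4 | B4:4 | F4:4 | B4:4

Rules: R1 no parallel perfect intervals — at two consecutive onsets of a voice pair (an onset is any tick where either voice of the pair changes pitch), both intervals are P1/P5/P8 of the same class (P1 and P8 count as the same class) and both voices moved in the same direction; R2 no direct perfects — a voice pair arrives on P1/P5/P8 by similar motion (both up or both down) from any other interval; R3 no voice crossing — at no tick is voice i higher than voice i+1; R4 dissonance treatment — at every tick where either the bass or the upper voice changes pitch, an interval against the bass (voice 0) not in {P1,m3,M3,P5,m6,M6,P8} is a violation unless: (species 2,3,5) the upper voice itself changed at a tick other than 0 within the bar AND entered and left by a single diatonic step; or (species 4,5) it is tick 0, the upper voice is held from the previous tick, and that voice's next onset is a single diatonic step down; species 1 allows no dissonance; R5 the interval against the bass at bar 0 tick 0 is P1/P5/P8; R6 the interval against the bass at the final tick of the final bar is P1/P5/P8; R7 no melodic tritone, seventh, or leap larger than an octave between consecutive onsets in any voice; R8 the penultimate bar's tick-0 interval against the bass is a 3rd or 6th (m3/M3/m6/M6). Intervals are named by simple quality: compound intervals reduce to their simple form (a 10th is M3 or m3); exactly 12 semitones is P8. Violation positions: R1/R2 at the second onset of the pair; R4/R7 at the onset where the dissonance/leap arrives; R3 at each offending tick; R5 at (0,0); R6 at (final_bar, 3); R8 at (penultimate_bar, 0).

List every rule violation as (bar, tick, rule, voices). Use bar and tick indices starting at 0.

(0, 0, R5, (0, 2))
(1, 0, R2, (0, 2))
(2, 0, R1, (0, 2))
(3, 0, R1, (0, 2))
(3, 0, R7, (1,))
(4, 0, R7, (1,))
(5, 0, R2, (0, 2))
(5, 0, R7, (2,))
(5, 0, R8, (0, 2))
(6, 0, R2, (0, 1))
(6, 0, R7, (2,))
(6, 3, R6, (0, 2))

bar 0: v0=G3 v1=G4 v2=B4 downbeat M3
bar 1: v0=E3 v1=C4 v2=E4 downbeat P8
bar 2: v0=G3 v1=B3 v2=G4 downbeat P8
bar 3: v0=A3 v1=F4 v2=A4 downbeat P8
bar 4: v0=G3 v1=B3 v2=B4 downbeat M3
bar 5: v0=F3 v1=D4 v2=F4 downbeat P8
bar 6: v0=G3 v1=G4 v2=B4 downbeat M3
  -> R5 @ bar 0 tick 0 v(0, 2): opens on M3
  -> R2 @ bar 1 tick 0 v(0, 2): G3/B4 M3 -> E3/E4 P8 similar
  -> R1 @ bar 2 tick 0 v(0, 2): E3/E4 P8 -> G3/G4 P8 similar
  -> R1 @ bar 3 tick 0 v(0, 2): G3/G4 P8 -> A3/A4 P8 similar
  -> R7 @ bar 3 tick 0 v(1,): B3->F4 leap 6st
  -> R7 @ bar 4 tick 0 v(1,): F4->B3 leap 6st
  -> R2 @ bar 5 tick 0 v(0, 2): G3/B4 M3 -> F3/F4 P8 similar
  -> R7 @ bar 5 tick 0 v(2,): B4->F4 leap 6st
  -> R8 @ bar 5 tick 0 v(0, 2): penult P8 not 3rd/6th
  -> R2 @ bar 6 tick 0 v(0, 1): F3/D4 M6 -> G3/G4 P8 similar
  -> R7 @ bar 6 tick 0 v(2,): F4->B4 leap 6st
  -> R6 @ bar 6 tick 3 v(0, 2): closes on M3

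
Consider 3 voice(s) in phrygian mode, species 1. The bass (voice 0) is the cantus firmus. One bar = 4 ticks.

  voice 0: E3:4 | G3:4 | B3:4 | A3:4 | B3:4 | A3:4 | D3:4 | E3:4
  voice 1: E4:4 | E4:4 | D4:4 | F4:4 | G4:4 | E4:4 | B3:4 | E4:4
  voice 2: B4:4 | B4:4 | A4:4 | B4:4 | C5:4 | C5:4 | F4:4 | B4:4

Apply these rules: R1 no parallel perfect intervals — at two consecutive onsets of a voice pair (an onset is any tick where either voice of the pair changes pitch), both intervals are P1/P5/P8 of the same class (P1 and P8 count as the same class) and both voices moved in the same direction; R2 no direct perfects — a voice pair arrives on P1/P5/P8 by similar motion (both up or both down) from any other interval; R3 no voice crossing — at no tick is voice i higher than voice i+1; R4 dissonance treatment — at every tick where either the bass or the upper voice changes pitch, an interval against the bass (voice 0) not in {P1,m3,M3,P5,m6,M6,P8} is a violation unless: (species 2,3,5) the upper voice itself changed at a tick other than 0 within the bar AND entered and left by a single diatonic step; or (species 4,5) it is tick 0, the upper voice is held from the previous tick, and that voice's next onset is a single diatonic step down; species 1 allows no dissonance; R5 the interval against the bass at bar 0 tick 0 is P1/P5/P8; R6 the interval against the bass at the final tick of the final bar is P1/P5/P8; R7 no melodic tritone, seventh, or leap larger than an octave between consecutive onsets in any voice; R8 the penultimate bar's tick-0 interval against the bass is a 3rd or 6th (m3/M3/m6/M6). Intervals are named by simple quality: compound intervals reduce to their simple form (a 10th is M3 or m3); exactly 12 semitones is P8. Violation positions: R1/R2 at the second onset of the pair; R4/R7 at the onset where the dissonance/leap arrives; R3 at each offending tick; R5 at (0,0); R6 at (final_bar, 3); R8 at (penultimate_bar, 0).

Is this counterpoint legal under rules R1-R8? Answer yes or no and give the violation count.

bar 0: v0=E3 v1=E4 v2=B4 (P5)
bar 1: v0=G3 v1=E4 v2=B4 (M3)
bar 2: v0=B3 v1=D4 v2=A4 (m7)
bar 3: v0=A3 v1=F4 v2=B4 (M2)
bar 4: v0=B3 v1=G4 v2=C5 (m2)
bar 5: v0=A3 v1=E4 v2=C5 (m3)
bar 6: v0=D3 v1=B3 v2=F4 (m3)
bar 7: v0=E3 v1=E4 v2=B4 (P5)
  R1 @ bar2.0: E4/B4 P5 -> D4/A4 P5 similar
  R4 @ bar2.0: B3/A4 m7 untreated
  R4 @ bar3.0: A3/B4 M2 untreated
  R4 @ bar4.0: B3/C5 m2 untreated
  R2 @ bar5.0: B3/G4 m6 -> A3/E4 P5 similar
  R2 @ bar7.0: D3/B3 M6 -> E3/E4 P8 similar
  R2 @ bar7.0: D3/F4 m3 -> E3/B4 P5 similar
  R2 @ bar7.0: B3/F4 TT -> E4/B4 P5 similar
  R7 @ bar7.0: F4->B4 leap 6st

No (9 violations)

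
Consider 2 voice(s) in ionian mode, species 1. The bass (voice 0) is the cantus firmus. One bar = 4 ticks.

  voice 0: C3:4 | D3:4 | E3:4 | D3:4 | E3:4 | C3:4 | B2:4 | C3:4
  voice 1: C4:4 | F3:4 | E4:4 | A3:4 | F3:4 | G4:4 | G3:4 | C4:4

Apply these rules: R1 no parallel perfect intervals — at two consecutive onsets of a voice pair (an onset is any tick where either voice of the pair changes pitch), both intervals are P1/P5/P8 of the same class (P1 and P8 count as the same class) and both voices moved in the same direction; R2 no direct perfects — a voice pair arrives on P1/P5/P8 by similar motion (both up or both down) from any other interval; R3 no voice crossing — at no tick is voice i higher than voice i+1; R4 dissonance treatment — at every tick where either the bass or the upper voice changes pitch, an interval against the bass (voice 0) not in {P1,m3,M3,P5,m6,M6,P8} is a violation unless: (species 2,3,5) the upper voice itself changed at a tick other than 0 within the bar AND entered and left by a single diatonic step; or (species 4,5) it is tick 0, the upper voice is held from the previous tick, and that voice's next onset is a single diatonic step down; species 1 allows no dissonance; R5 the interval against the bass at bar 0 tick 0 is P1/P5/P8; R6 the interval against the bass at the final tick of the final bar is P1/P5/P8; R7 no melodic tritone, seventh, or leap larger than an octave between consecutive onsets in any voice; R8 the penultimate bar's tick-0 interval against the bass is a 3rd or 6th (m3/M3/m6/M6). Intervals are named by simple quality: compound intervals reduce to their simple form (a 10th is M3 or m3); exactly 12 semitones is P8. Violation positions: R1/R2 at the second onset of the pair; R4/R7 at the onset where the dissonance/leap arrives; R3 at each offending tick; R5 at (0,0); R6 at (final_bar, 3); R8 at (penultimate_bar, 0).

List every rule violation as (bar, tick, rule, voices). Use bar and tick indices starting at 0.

bar 0: v0=C3 v1=C4 downbeat P8
bar 1: v0=D3 v1=F3 downbeat m3
bar 2: v0=E3 v1=E4 downbeat P8
bar 3: v0=D3 v1=A3 downbeat P5
bar 4: v0=E3 v1=F3 downbeat m2
bar 5: v0=C3 v1=G4 downbeat P5
bar 6: v0=B2 v1=G3 downbeat m6
bar 7: v0=C3 v1=C4 downbeat P8
  -> R2 @ bar 2 tick 0 v(0, 1): D3/F3 m3 -> E3/E4 P8 similar
  -> R7 @ bar 2 tick 0 v(1,): F3->E4 leap 11st
  -> R2 @ bar 3 tick 0 v(0, 1): E3/E4 P8 -> D3/A3 P5 similar
  -> R4 @ bar 4 tick 0 v(0, 1): E3/F3 m2 untreated
  -> R7 @ bar 5 tick 0 v(1,): F3->G4 leap 14st
  -> R2 @ bar 7 tick 0 v(0, 1): B2/G3 m6 -> C3/C4 P8 similar

(2, 0, R2, (0, 1))
(2, 0, R7, (1,))
(3, 0, R2, (0, 1))
(4, 0, R4, (0, 1))
(5, 0, R7, (1,))
(7, 0, R2, (0, 1))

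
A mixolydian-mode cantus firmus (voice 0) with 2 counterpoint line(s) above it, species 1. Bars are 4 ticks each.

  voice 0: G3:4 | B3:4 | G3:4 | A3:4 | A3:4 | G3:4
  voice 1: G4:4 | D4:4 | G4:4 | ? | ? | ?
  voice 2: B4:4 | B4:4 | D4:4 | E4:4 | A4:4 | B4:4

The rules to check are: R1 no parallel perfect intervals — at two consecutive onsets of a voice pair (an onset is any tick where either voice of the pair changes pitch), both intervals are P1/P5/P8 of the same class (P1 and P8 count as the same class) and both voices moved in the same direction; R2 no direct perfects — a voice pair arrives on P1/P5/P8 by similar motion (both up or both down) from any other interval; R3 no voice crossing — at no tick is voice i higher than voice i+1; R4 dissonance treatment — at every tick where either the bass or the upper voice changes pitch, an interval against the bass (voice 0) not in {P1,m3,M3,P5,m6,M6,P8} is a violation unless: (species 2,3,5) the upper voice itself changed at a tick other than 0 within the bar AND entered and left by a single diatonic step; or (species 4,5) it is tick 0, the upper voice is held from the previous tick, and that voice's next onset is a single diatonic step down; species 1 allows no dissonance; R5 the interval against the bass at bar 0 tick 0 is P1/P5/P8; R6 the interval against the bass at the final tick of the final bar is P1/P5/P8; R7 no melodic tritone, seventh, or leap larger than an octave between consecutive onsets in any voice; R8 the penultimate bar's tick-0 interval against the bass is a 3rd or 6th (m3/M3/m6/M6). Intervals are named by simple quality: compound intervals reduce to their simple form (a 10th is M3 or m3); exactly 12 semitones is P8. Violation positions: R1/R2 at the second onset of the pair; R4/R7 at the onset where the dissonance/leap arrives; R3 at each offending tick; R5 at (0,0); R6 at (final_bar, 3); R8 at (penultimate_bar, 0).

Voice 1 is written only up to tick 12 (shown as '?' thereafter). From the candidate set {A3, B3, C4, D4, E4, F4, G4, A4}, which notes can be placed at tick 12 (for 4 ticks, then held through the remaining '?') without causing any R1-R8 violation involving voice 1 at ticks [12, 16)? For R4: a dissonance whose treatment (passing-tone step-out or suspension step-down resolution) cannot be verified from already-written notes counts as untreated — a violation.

A3: violates R7
B3: violates R4
C4: legal
D4: violates R4
E4: legal
F4: violates R3
G4: violates R3,R4
A4: violates R1,R3

{C4, E4}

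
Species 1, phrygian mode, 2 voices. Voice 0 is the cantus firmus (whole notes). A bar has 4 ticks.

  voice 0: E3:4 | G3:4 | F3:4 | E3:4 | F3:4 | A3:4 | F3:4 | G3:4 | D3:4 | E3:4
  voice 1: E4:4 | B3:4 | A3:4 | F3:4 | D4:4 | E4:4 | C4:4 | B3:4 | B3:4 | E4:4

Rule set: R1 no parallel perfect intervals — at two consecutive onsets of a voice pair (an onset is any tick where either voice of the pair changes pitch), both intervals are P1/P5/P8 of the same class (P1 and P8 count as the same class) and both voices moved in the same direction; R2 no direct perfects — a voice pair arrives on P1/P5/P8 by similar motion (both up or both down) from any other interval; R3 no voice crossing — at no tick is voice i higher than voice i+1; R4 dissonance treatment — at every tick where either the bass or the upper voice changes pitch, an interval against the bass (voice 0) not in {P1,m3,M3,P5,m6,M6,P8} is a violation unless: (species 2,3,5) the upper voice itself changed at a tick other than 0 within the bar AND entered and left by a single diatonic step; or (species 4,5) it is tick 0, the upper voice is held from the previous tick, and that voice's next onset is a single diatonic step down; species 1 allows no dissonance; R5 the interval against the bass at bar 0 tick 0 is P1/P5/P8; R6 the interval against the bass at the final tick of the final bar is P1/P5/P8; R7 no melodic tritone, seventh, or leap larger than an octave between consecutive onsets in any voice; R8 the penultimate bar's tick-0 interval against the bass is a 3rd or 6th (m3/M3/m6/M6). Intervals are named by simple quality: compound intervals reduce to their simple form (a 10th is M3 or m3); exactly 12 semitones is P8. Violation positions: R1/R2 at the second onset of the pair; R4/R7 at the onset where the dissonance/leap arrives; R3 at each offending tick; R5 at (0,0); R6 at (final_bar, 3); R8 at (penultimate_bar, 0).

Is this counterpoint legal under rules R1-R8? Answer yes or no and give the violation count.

No (4 violations)

bar 0: v0=E3 v1=E4 (P8)
bar 1: v0=G3 v1=B3 (M3)
bar 2: v0=F3 v1=A3 (M3)
bar 3: v0=E3 v1=F3 (m2)
bar 4: v0=F3 v1=D4 (M6)
bar 5: v0=A3 v1=E4 (P5)
bar 6: v0=F3 v1=C4 (P5)
bar 7: v0=G3 v1=B3 (M3)
bar 8: v0=D3 v1=B3 (M6)
bar 9: v0=E3 v1=E4 (P8)
  R4 @ bar3.0: E3/F3 m2 untreated
  R2 @ bar5.0: F3/D4 M6 -> A3/E4 P5 similar
  R1 @ bar6.0: A3/E4 P5 -> F3/C4 P5 similar
  R2 @ bar9.0: D3/B3 M6 -> E3/E4 P8 similar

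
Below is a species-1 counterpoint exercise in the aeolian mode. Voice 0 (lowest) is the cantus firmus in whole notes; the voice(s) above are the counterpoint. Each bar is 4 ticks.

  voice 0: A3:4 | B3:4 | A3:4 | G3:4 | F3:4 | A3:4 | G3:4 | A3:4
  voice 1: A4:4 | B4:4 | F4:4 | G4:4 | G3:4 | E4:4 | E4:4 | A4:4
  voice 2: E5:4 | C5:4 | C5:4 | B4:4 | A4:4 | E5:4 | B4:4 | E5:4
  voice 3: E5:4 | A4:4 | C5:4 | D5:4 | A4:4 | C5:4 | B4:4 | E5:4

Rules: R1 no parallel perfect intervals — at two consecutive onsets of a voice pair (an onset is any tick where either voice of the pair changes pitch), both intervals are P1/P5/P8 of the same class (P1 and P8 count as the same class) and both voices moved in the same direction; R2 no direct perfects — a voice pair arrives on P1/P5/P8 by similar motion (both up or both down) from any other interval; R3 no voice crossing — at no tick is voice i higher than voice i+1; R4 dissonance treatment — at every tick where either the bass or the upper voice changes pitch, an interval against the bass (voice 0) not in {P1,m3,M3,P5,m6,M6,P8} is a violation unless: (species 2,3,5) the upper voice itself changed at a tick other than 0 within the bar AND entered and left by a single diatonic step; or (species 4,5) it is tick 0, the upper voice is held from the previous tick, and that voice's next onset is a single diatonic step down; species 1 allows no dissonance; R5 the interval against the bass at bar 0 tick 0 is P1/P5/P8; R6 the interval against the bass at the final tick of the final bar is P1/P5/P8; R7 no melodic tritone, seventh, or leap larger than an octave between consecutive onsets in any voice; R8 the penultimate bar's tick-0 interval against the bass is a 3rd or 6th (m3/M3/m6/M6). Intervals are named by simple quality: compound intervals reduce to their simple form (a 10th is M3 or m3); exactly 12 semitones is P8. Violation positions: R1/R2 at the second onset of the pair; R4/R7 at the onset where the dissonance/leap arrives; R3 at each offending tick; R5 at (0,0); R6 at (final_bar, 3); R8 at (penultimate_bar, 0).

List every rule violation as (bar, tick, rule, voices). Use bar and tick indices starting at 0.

bar 0: v0=A3 v1=A4 v2=E5 v3=E5 downbeat P5
bar 1: v0=B3 v1=B4 v2=C5 v3=A4 downbeat m7
bar 2: v0=A3 v1=F4 v2=C5 v3=C5 downbeat m3
bar 3: v0=G3 v1=G4 v2=B4 v3=D5 downbeat P5
bar 4: v0=F3 v1=G3 v2=A4 v3=A4 downbeat M3
bar 5: v0=A3 v1=E4 v2=E5 v3=C5 downbeat m3
bar 6: v0=G3 v1=E4 v2=B4 v3=B4 downbeat M3
bar 7: v0=A3 v1=A4 v2=E5 v3=E5 downbeat P5
  -> R1 @ bar 1 tick 0 v(0, 1): A3/A4 P8 -> B3/B4 P8 similar
  -> R3 @ bar 1 tick 0 v(2, 3): C5 above A4
  -> R4 @ bar 1 tick 0 v(0, 2): B3/C5 m2 untreated
  -> R4 @ bar 1 tick 0 v(0, 3): B3/A4 m7 untreated
  -> R3 @ bar 1 tick 1 v(2, 3): C5 above A4
  -> R3 @ bar 1 tick 2 v(2, 3): C5 above A4
  -> R3 @ bar 1 tick 3 v(2, 3): C5 above A4
  -> R7 @ bar 2 tick 0 v(1,): B4->F4 leap 6st
  -> R1 @ bar 3 tick 0 v(1, 3): F4/C5 P5 -> G4/D5 P5 similar
  -> R2 @ bar 4 tick 0 v(2, 3): B4/D5 m3 -> A4/A4 P1 similar
  -> R4 @ bar 4 tick 0 v(0, 1): F3/G3 M2 untreated
  -> R2 @ bar 5 tick 0 v(0, 1): F3/G3 M2 -> A3/E4 P5 similar
  -> R2 @ bar 5 tick 0 v(0, 2): F3/A4 M3 -> A3/E5 P5 similar
  -> R2 @ bar 5 tick 0 v(1, 2): G3/A4 M2 -> E4/E5 P8 similar
  -> R3 @ bar 5 tick 0 v(2, 3): E5 above C5
  -> R3 @ bar 5 tick 1 v(2, 3): E5 above C5
  -> R3 @ bar 5 tick 2 v(2, 3): E5 above C5
  -> R3 @ bar 5 tick 3 v(2, 3): E5 above C5
  -> R2 @ bar 6 tick 0 v(2, 3): E5/C5 M3 -> B4/B4 P1 similar
  -> R1 @ bar 7 tick 0 v(1, 2): E4/B4 P5 -> A4/E5 P5 similar
  -> R1 @ bar 7 tick 0 v(1, 3): E4/B4 P5 -> A4/E5 P5 similar
  -> R1 @ bar 7 tick 0 v(2, 3): B4/B4 P1 -> E5/E5 P1 similar
  -> R2 @ bar 7 tick 0 v(0, 1): G3/E4 M6 -> A3/A4 P8 similar
  -> R2 @ bar 7 tick 0 v(0, 2): G3/B4 M3 -> A3/E5 P5 similar
  -> R2 @ bar 7 tick 0 v(0, 3): G3/B4 M3 -> A3/E5 P5 similar

(1, 0, R1, (0, 1))
(1, 0, R3, (2, 3))
(1, 0, R4, (0, 2))
(1, 0, R4, (0, 3))
(1, 1, R3, (2, 3))
(1, 2, R3, (2, 3))
(1, 3, R3, (2, 3))
(2, 0, R7, (1,))
(3, 0, R1, (1, 3))
(4, 0, R2, (2, 3))
(4, 0, R4, (0, 1))
(5, 0, R2, (0, 1))
(5, 0, R2, (0, 2))
(5, 0, R2, (1, 2))
(5, 0, R3, (2, 3))
(5, 1, R3, (2, 3))
(5, 2, R3, (2, 3))
(5, 3, R3, (2, 3))
(6, 0, R2, (2, 3))
(7, 0, R1, (1, 2))
(7, 0, R1, (1, 3))
(7, 0, R1, (2, 3))
(7, 0, R2, (0, 1))
(7, 0, R2, (0, 2))
(7, 0, R2, (0, 3))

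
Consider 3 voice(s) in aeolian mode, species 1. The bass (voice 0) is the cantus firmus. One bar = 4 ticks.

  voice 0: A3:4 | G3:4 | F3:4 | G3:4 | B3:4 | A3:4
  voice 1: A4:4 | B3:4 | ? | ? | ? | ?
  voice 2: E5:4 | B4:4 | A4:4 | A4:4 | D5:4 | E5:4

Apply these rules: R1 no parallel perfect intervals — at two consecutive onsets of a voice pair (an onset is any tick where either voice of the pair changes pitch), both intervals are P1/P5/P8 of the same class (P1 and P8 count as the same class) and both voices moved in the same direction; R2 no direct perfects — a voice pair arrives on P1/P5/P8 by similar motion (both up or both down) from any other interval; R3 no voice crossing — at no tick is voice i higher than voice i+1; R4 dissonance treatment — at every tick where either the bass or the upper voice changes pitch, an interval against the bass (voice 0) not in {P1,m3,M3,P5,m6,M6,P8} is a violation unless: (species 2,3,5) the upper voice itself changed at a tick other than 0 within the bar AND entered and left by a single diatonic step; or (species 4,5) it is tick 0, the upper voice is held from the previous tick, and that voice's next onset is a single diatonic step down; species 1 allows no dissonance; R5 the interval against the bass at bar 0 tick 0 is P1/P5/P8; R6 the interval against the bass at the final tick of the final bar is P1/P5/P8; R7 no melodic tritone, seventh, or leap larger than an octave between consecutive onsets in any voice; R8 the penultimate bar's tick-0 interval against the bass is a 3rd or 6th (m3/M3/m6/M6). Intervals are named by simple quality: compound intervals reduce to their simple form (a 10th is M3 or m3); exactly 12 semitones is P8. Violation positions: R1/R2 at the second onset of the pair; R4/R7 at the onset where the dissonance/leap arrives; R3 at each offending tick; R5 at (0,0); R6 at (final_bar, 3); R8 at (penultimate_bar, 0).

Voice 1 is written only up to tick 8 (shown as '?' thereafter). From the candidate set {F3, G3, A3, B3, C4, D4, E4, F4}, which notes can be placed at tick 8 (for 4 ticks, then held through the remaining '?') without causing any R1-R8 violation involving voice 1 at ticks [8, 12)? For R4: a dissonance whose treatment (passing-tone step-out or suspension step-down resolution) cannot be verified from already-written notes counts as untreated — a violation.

{C4, D4}

F3: violates R2,R7
G3: violates R4
A3: violates R1
B3: violates R4
C4: legal
D4: legal
E4: violates R4
F4: violates R7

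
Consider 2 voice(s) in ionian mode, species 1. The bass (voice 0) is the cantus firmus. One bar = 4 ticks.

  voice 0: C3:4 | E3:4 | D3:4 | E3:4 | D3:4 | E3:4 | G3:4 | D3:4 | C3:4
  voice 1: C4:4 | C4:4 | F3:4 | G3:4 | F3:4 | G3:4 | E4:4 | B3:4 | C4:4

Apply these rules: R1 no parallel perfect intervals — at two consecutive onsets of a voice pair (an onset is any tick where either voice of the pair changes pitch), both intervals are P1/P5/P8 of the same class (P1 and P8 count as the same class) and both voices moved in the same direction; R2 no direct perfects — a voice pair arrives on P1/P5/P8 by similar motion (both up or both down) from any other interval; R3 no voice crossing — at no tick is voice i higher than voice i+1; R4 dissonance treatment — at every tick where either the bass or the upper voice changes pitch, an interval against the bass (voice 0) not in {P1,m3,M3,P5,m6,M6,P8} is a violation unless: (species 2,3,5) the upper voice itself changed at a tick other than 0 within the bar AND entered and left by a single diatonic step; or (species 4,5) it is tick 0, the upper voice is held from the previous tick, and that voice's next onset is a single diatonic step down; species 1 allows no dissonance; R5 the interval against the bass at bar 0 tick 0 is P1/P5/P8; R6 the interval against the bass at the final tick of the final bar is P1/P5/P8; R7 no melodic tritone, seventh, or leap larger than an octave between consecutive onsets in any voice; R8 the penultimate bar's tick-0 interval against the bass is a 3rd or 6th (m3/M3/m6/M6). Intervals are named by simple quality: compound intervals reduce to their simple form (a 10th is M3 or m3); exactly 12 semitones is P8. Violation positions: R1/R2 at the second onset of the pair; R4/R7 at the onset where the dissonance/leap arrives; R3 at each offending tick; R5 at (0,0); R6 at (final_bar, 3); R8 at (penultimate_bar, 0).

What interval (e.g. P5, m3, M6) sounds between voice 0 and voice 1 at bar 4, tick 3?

voice 0=D3 voice 1=F3 -> m3

m3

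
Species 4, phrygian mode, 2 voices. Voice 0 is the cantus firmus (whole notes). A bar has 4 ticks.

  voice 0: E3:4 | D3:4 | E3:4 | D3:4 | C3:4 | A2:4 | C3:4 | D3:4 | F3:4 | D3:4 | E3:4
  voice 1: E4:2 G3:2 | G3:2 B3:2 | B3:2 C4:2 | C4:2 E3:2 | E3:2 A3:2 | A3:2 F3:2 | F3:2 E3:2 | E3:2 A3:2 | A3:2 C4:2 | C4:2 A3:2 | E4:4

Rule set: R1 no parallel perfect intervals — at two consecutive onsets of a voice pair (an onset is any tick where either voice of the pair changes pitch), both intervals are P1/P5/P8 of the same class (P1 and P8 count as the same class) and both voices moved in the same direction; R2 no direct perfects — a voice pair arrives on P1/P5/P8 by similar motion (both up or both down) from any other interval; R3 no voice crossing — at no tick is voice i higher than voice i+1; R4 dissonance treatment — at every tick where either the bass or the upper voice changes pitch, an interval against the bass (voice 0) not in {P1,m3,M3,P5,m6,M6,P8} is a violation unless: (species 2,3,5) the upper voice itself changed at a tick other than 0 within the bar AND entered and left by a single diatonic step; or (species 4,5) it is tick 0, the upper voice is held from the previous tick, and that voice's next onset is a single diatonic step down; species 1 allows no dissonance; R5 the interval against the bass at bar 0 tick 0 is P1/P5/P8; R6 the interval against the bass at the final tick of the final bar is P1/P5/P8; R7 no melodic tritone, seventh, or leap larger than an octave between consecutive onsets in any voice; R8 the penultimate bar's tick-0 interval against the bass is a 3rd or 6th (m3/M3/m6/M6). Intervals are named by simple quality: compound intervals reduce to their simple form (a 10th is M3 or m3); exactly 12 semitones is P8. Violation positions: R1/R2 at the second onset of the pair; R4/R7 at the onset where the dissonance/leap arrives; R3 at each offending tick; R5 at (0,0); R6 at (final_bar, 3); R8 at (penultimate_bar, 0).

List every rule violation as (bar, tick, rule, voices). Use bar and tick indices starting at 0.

bar 0: v0=E3 v1=E4 downbeat P8
bar 1: v0=D3 v1=G3 downbeat P4
bar 2: v0=E3 v1=B3 downbeat P5
bar 3: v0=D3 v1=C4 downbeat m7
bar 4: v0=C3 v1=E3 downbeat M3
bar 5: v0=A2 v1=A3 downbeat P8
bar 6: v0=C3 v1=F3 downbeat P4
bar 7: v0=D3 v1=E3 downbeat M2
bar 8: v0=F3 v1=A3 downbeat M3
bar 9: v0=D3 v1=C4 downbeat m7
bar 10: v0=E3 v1=E4 downbeat P8
  -> R4 @ bar 1 tick 0 v(0, 1): D3/G3 P4 untreated
  -> R4 @ bar 3 tick 0 v(0, 1): D3/C4 m7 untreated
  -> R4 @ bar 3 tick 2 v(0, 1): D3/E3 M2 untreated
  -> R4 @ bar 7 tick 0 v(0, 1): D3/E3 M2 untreated
  -> R4 @ bar 9 tick 0 v(0, 1): D3/C4 m7 untreated
  -> R8 @ bar 9 tick 0 v(0, 1): penult m7 not 3rd/6th
  -> R2 @ bar 10 tick 0 v(0, 1): D3/A3 P5 -> E3/E4 P8 similar

(1, 0, R4, (0, 1))
(3, 0, R4, (0, 1))
(3, 2, R4, (0, 1))
(7, 0, R4, (0, 1))
(9, 0, R4, (0, 1))
(9, 0, R8, (0, 1))
(10, 0, R2, (0, 1))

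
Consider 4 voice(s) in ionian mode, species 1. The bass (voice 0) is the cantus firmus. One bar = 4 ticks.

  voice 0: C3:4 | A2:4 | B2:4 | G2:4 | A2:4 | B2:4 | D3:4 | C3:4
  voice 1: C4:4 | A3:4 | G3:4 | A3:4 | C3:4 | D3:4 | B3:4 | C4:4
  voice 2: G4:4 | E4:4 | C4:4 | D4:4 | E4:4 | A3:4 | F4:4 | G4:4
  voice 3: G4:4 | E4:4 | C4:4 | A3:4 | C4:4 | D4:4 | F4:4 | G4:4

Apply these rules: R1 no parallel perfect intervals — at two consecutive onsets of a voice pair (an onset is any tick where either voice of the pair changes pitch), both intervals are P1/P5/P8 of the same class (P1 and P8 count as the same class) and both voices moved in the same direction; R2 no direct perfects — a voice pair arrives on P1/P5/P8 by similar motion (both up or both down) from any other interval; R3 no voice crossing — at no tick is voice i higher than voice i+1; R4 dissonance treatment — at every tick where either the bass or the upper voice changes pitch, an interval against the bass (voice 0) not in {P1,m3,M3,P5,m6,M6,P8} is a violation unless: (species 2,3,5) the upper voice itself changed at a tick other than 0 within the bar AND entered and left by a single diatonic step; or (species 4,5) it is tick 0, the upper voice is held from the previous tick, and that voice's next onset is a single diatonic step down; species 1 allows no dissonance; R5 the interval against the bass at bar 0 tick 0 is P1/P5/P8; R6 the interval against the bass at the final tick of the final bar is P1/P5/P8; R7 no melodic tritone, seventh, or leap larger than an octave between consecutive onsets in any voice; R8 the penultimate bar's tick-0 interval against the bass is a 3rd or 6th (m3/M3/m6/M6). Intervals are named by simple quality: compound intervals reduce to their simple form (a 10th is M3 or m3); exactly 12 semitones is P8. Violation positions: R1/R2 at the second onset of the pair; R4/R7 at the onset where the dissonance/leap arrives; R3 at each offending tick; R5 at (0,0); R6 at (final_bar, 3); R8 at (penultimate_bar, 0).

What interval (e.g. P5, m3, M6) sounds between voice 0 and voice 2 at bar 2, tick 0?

m2

voice 0=B2 voice 2=C4 -> m2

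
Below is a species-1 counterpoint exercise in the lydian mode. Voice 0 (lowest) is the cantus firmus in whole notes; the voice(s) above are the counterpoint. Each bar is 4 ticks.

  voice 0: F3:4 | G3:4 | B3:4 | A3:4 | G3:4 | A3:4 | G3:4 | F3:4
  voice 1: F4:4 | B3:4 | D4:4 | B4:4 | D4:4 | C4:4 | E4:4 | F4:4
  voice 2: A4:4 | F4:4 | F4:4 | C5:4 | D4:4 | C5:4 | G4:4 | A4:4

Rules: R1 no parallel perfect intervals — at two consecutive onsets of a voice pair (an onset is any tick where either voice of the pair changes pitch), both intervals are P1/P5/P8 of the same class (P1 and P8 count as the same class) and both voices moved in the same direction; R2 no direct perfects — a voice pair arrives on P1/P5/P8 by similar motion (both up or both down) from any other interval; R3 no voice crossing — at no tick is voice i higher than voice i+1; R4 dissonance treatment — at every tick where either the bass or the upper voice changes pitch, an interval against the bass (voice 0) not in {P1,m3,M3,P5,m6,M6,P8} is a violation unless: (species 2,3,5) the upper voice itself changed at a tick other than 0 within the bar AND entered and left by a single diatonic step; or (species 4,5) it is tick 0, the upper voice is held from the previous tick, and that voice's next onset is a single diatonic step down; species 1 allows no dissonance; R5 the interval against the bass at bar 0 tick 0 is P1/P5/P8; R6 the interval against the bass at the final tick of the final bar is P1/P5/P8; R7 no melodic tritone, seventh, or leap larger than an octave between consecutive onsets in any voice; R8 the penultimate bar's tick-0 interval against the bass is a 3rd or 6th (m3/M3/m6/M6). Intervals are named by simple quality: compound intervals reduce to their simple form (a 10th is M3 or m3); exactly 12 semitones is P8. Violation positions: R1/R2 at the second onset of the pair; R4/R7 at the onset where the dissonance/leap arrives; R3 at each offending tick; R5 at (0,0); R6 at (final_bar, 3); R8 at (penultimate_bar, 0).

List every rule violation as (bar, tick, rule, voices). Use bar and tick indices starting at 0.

(0, 0, R5, (0, 2))
(1, 0, R4, (0, 2))
(1, 0, R7, (1,))
(2, 0, R4, (0, 2))
(3, 0, R4, (0, 1))
(4, 0, R2, (0, 1))
(4, 0, R2, (0, 2))
(4, 0, R2, (1, 2))
(4, 0, R7, (2,))
(5, 0, R7, (2,))
(6, 0, R2, (0, 2))
(6, 0, R8, (0, 2))
(7, 3, R6, (0, 2))

bar 0: v0=F3 v1=F4 v2=A4 downbeat M3
bar 1: v0=G3 v1=B3 v2=F4 downbeat m7
bar 2: v0=B3 v1=D4 v2=F4 downbeat TT
bar 3: v0=A3 v1=B4 v2=C5 downbeat m3
bar 4: v0=G3 v1=D4 v2=D4 downbeat P5
bar 5: v0=A3 v1=C4 v2=C5 downbeat m3
bar 6: v0=G3 v1=E4 v2=G4 downbeat P8
bar 7: v0=F3 v1=F4 v2=A4 downbeat M3
  -> R5 @ bar 0 tick 0 v(0, 2): opens on M3
  -> R4 @ bar 1 tick 0 v(0, 2): G3/F4 m7 untreated
  -> R7 @ bar 1 tick 0 v(1,): F4->B3 leap 6st
  -> R4 @ bar 2 tick 0 v(0, 2): B3/F4 TT untreated
  -> R4 @ bar 3 tick 0 v(0, 1): A3/B4 M2 untreated
  -> R2 @ bar 4 tick 0 v(0, 1): A3/B4 M2 -> G3/D4 P5 similar
  -> R2 @ bar 4 tick 0 v(0, 2): A3/C5 m3 -> G3/D4 P5 similar
  -> R2 @ bar 4 tick 0 v(1, 2): B4/C5 m2 -> D4/D4 P1 similar
  -> R7 @ bar 4 tick 0 v(2,): C5->D4 leap 10st
  -> R7 @ bar 5 tick 0 v(2,): D4->C5 leap 10st
  -> R2 @ bar 6 tick 0 v(0, 2): A3/C5 m3 -> G3/G4 P8 similar
  -> R8 @ bar 6 tick 0 v(0, 2): penult P8 not 3rd/6th
  -> R6 @ bar 7 tick 3 v(0, 2): closes on M3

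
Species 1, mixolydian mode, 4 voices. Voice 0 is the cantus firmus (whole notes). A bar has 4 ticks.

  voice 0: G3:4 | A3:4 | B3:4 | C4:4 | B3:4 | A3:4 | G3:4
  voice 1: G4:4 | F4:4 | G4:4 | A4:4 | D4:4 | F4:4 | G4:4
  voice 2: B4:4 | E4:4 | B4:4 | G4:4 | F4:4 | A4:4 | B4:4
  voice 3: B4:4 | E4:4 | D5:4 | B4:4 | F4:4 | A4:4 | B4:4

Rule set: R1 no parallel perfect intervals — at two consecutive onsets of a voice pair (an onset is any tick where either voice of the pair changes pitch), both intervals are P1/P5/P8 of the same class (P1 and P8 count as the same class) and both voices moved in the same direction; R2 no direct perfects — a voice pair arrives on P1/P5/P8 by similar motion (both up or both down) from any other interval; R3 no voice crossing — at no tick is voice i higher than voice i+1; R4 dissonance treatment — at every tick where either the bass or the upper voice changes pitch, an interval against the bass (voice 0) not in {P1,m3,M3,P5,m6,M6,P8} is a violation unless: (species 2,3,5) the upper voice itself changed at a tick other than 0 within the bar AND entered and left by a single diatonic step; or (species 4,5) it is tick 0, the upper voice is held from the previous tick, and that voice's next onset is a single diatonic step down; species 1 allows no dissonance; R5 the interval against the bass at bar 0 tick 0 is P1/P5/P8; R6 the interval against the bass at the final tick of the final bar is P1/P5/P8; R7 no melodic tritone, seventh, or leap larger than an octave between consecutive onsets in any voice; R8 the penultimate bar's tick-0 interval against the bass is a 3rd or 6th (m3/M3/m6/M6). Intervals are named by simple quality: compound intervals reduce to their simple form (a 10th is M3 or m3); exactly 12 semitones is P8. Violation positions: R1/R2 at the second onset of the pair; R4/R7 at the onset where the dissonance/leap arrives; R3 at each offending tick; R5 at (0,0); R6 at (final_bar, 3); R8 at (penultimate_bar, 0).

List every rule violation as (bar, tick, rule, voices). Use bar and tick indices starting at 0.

bar 0: v0=G3 v1=G4 v2=B4 v3=B4 downbeat M3
bar 1: v0=A3 v1=F4 v2=E4 v3=E4 downbeat P5
bar 2: v0=B3 v1=G4 v2=B4 v3=D5 downbeat m3
bar 3: v0=C4 v1=A4 v2=G4 v3=B4 downbeat M7
bar 4: v0=B3 v1=D4 v2=F4 v3=F4 downbeat TT
bar 5: v0=A3 v1=F4 v2=A4 v3=A4 downbeat P8
bar 6: v0=G3 v1=G4 v2=B4 v3=B4 downbeat M3
  -> R5 @ bar 0 tick 0 v(0, 2): opens on M3
  -> R5 @ bar 0 tick 0 v(0, 3): opens on M3
  -> R1 @ bar 1 tick 0 v(2, 3): B4/B4 P1 -> E4/E4 P1 similar
  -> R3 @ bar 1 tick 0 v(1, 2): F4 above E4
  -> R3 @ bar 1 tick 1 v(1, 2): F4 above E4
  -> R3 @ bar 1 tick 2 v(1, 2): F4 above E4
  -> R3 @ bar 1 tick 3 v(1, 2): F4 above E4
  -> R2 @ bar 2 tick 0 v(0, 2): A3/E4 P5 -> B3/B4 P8 similar
  -> R2 @ bar 2 tick 0 v(1, 3): F4/E4 m2 -> G4/D5 P5 similar
  -> R7 @ bar 2 tick 0 v(3,): E4->D5 leap 10st
  -> R3 @ bar 3 tick 0 v(1, 2): A4 above G4
  -> R4 @ bar 3 tick 0 v(0, 3): C4/B4 M7 untreated
  -> R3 @ bar 3 tick 1 v(1, 2): A4 above G4
  -> R3 @ bar 3 tick 2 v(1, 2): A4 above G4
  -> R3 @ bar 3 tick 3 v(1, 2): A4 above G4
  -> R2 @ bar 4 tick 0 v(2, 3): G4/B4 M3 -> F4/F4 P1 similar
  -> R4 @ bar 4 tick 0 v(0, 2): B3/F4 TT untreated
  -> R4 @ bar 4 tick 0 v(0, 3): B3/F4 TT untreated
  -> R7 @ bar 4 tick 0 v(3,): B4->F4 leap 6st
  -> R1 @ bar 5 tick 0 v(2, 3): F4/F4 P1 -> A4/A4 P1 similar
  -> R8 @ bar 5 tick 0 v(0, 2): penult P8 not 3rd/6th
  -> R8 @ bar 5 tick 0 v(0, 3): penult P8 not 3rd/6th
  -> R1 @ bar 6 tick 0 v(2, 3): A4/A4 P1 -> B4/B4 P1 similar
  -> R6 @ bar 6 tick 3 v(0, 2): closes on M3
  -> R6 @ bar 6 tick 3 v(0, 3): closes on M3

(0, 0, R5, (0, 2))
(0, 0, R5, (0, 3))
(1, 0, R1, (2, 3))
(1, 0, R3, (1, 2))
(1, 1, R3, (1, 2))
(1, 2, R3, (1, 2))
(1, 3, R3, (1, 2))
(2, 0, R2, (0, 2))
(2, 0, R2, (1, 3))
(2, 0, R7, (3,))
(3, 0, R3, (1, 2))
(3, 0, R4, (0, 3))
(3, 1, R3, (1, 2))
(3, 2, R3, (1, 2))
(3, 3, R3, (1, 2))
(4, 0, R2, (2, 3))
(4, 0, R4, (0, 2))
(4, 0, R4, (0, 3))
(4, 0, R7, (3,))
(5, 0, R1, (2, 3))
(5, 0, R8, (0, 2))
(5, 0, R8, (0, 3))
(6, 0, R1, (2, 3))
(6, 3, R6, (0, 2))
(6, 3, R6, (0, 3))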